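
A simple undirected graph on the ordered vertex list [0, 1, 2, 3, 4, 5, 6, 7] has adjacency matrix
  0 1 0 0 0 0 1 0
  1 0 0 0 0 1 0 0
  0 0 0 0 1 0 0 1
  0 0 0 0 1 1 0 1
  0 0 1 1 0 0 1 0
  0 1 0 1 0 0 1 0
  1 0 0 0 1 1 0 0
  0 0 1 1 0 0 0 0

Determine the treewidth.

A width-2 tree decomposition is:
Bags: B1 = {0, 1, 5}  B2 = {0, 5, 6}  B3 = {3, 5, 6}  B4 = {3, 4, 6}  B5 = {3, 4, 7}  B6 = {2, 4, 7}
Tree: B1–B2, B2–B3, B3–B4, B4–B5, B5–B6
Every bag has size at most 3, so the width is 3 − 1 = 2 and tw(G) ≤ 2. For the lower bound, G contains the cycle 1–0–6–5–1, so G is not a forest; only forests have treewidth ≤ 1, hence tw(G) ≥ 2. The upper and lower bounds meet at 2, so that is the treewidth.

2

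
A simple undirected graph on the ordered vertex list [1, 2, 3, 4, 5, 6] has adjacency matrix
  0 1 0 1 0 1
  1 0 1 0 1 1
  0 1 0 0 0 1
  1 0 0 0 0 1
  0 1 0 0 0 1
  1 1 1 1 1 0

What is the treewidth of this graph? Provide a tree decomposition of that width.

Every bag has size at most 3, so the width is 3 − 1 = 2 and tw(G) ≤ 2. For the lower bound, the 3 vertices {1, 2, 6} are pairwise adjacent, and any tree decomposition puts a clique entirely inside one bag — forcing width ≥ 2. Therefore the treewidth is 2.

Treewidth 2.
One such decomposition:
Bags: B1 = {2, 3, 6}  B2 = {2, 5, 6}  B3 = {1, 2, 6}  B4 = {1, 4, 6}
Tree: B1–B2, B2–B3, B3–B4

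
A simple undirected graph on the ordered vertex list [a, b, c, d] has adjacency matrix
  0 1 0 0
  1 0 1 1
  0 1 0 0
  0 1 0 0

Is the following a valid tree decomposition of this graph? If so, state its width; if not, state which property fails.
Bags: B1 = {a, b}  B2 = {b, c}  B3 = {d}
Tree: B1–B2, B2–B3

No — edge (b,d) lies in no bag.

A tree decomposition must satisfy three properties: every vertex lies in some bag; for every edge, both endpoints lie together in some bag; and for every vertex, the bags containing it form a connected subtree. Here edge (b,d) lies in no bag, so the decomposition is invalid.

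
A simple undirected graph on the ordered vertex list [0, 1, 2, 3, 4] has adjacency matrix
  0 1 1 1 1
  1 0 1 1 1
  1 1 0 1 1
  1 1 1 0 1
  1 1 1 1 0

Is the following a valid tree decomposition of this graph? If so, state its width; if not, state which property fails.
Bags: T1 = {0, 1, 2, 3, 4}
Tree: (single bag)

Vertex coverage: the bags together contain {0, 1, 2, 3, 4}, the full vertex set. Edge coverage: each edge of G has both endpoints in at least one bag. Running intersection: for every vertex, the bags containing it form a connected subtree. All three properties hold, so this is a valid tree decomposition of width max|bag| − 1 = 4, and hence tw(G) ≤ 4.

Yes; width 4.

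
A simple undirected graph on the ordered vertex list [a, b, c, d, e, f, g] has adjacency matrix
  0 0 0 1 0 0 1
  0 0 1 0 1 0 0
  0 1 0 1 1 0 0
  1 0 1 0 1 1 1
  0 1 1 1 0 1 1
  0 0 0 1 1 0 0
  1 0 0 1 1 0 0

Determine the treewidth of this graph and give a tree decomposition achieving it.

Treewidth 2.
One optimal decomposition is:
Bags: B1 = {c, d, e}  B2 = {d, e, f}  B3 = {b, c, e}  B4 = {d, e, g}  B5 = {a, d, g}
Tree: B1–B2, B1–B3, B1–B4, B4–B5

Each bag holds 3 vertices, so the decomposition has width 2, which upper-bounds the treewidth. For the lower bound, the 3 vertices {d, e, g} are pairwise adjacent, and any tree decomposition puts a clique entirely inside one bag — forcing width ≥ 2. Therefore the treewidth is 2.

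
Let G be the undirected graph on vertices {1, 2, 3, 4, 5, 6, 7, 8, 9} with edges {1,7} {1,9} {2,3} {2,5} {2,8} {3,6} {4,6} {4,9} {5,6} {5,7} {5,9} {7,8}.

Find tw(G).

3

A width-3 tree decomposition is:
Bags: B1 = {2, 3, 7, 8}  B2 = {2, 3, 5, 7}  B3 = {3, 5, 6, 7}  B4 = {1, 5, 6, 7}  B5 = {1, 5, 6, 9}  B6 = {1, 4, 6, 9}
Tree: B1–B2, B2–B3, B3–B4, B4–B5, B5–B6
Each bag holds 4 vertices, so the decomposition has width 3, which upper-bounds the treewidth. For the lower bound: the 4 vertex sets {2,3,8}, {7}, {5}, {1,4,6,9} are disjoint, each induces a connected subgraph, and every pair is joined by at least one edge of G. Contracting each set to a single vertex therefore yields K_{4} as a minor, and since treewidth is minor-monotone, tw(G) ≥ tw(K_{4}) = 3. Combining the bounds, tw(G) = 3.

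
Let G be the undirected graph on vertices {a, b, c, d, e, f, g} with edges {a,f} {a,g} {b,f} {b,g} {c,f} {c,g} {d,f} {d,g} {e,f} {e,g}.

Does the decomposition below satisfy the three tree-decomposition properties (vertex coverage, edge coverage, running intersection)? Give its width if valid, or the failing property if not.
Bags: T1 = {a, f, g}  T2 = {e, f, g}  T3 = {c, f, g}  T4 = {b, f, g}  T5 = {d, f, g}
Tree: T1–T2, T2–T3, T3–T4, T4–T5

Vertex coverage: the bags together contain {a, b, c, d, e, f, g}, the full vertex set. Edge coverage: each edge of G has both endpoints in at least one bag. Running intersection: for every vertex, the bags containing it form a connected subtree. All three properties hold, so this is a valid tree decomposition of width max|bag| − 1 = 2, and hence tw(G) ≤ 2.

Yes; width 2.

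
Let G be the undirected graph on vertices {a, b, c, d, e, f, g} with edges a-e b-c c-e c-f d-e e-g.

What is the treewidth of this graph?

A width-1 tree decomposition is:
Bags: B1 = {c, e}  B2 = {d, e}  B3 = {c, f}  B4 = {e, g}  B5 = {b, c}  B6 = {a, e}
Tree: B1–B2, B1–B3, B2–B4, B3–B5, B1–B6
Every bag has size at most 2, so the width is 2 − 1 = 1 and tw(G) ≤ 1. Any graph with an edge has treewidth ≥ 1, and G has the edge c–e. Combining the bounds, tw(G) = 1.

1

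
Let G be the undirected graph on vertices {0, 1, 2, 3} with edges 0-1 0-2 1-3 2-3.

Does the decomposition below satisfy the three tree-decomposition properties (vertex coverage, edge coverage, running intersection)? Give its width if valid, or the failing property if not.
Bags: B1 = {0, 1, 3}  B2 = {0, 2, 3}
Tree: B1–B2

Yes; width 2.

Every vertex of G appears in some bag (union = {0, 1, 2, 3}); every edge is covered by a bag; and for each vertex v the set of bags containing v is connected in the bag tree. The decomposition is therefore valid. The largest bag has 3 vertices, so the width is 2.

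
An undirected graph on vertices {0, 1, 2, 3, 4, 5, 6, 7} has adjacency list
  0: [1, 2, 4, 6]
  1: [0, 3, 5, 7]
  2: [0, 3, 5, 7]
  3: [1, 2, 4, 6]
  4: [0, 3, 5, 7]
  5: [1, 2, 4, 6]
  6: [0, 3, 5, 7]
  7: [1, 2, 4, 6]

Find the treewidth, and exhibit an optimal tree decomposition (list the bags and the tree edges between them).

The largest bag has 5 vertices, giving width 4; this decomposition certifies tw(G) ≤ 4. For the lower bound: the 5 vertex sets {5,6}, {2,7}, {0,1}, {4}, {3} are disjoint, each induces a connected subgraph, and every pair is joined by at least one edge of G. Contracting each set to a single vertex therefore yields K_{5} as a minor, and since treewidth is minor-monotone, tw(G) ≥ tw(K_{5}) = 4. Combining the bounds, tw(G) = 4.

Treewidth 4.
Bags: B1 = {1, 2, 4, 5, 6}  B2 = {1, 2, 4, 6, 7}  B3 = {0, 1, 2, 4, 6}  B4 = {1, 2, 3, 4, 6}
Tree: B1–B2, B2–B3, B3–B4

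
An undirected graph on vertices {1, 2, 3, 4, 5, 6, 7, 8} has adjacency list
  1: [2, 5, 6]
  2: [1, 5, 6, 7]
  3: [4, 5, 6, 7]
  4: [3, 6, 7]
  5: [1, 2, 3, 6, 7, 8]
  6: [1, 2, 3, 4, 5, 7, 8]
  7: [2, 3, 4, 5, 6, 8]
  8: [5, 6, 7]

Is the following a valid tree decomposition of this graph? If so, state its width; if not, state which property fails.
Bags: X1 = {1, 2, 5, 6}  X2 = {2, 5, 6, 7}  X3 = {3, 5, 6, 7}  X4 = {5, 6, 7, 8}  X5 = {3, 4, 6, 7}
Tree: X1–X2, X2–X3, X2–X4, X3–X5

Yes; width 3.

Every vertex of G appears in some bag (union = {1, 2, 3, 4, 5, 6, 7, 8}); every edge is covered by a bag; and for each vertex v the set of bags containing v is connected in the bag tree. The decomposition is therefore valid. The largest bag has 4 vertices, so the width is 3.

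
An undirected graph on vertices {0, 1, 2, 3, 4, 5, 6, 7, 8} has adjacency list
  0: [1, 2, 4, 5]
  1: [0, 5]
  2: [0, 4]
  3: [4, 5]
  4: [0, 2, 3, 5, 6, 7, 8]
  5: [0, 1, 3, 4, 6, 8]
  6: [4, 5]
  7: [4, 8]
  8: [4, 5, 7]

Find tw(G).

A width-2 tree decomposition is:
Bags: B1 = {4, 5, 8}  B2 = {0, 4, 5}  B3 = {0, 1, 5}  B4 = {4, 7, 8}  B5 = {0, 2, 4}  B6 = {3, 4, 5}  B7 = {4, 5, 6}
Tree: B1–B2, B2–B3, B1–B4, B2–B5, B2–B6, B6–B7
The largest bag has 3 vertices, giving width 2; this decomposition certifies tw(G) ≤ 2. On the other hand G contains the 3-clique {0, 1, 5}. A clique must lie in a single bag of any decomposition, so no decomposition can have width below 2. Combining the bounds, tw(G) = 2.

2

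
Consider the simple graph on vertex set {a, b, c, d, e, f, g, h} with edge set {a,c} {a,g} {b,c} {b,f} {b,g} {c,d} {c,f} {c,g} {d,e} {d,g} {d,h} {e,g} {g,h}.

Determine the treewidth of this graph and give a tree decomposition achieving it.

The largest bag has 3 vertices, giving width 2; this decomposition certifies tw(G) ≤ 2. For the lower bound, the 3 vertices {d, e, g} are pairwise adjacent, and any tree decomposition puts a clique entirely inside one bag — forcing width ≥ 2. Combining the bounds, tw(G) = 2.

Treewidth 2.
One optimal decomposition is:
Bags: B1 = {d, g, h}  B2 = {c, d, g}  B3 = {b, c, g}  B4 = {d, e, g}  B5 = {a, c, g}  B6 = {b, c, f}
Tree: B1–B2, B2–B3, B1–B4, B2–B5, B3–B6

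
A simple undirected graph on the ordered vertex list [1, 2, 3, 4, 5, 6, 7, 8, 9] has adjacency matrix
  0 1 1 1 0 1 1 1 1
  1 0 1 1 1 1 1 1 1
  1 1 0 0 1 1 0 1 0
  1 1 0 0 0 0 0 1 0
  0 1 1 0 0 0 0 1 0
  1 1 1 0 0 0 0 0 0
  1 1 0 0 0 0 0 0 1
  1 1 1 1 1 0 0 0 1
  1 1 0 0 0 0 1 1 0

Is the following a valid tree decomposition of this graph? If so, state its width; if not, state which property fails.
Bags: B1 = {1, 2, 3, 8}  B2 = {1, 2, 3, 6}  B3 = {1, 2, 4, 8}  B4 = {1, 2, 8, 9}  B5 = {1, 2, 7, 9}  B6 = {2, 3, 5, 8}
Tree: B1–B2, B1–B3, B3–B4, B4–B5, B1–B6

Yes; width 3.

Checking the three conditions: (i) the bags cover all of {1, 2, 3, 4, 5, 6, 7, 8, 9}; (ii) for each edge, some bag contains both endpoints; (iii) the bags containing any fixed vertex form a subtree. All hold, so the decomposition is valid with width 4 − 1 = 3.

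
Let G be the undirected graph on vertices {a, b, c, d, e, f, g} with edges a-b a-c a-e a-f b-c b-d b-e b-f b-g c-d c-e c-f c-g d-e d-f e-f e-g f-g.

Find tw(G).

4

A width-4 tree decomposition is:
Bags: B1 = {b, c, e, f, g}  B2 = {b, c, d, e, f}  B3 = {a, b, c, e, f}
Tree: B1–B2, B2–B3
Each bag holds 5 vertices, so the decomposition has width 4, which upper-bounds the treewidth. On the other hand G contains the 5-clique {b, c, d, e, f}. A clique must lie in a single bag of any decomposition, so no decomposition can have width below 4. The upper and lower bounds meet at 4, so that is the treewidth.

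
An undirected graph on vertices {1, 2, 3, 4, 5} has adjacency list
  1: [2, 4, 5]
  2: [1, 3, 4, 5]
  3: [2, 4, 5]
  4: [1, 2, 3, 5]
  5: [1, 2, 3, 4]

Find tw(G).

3

A width-3 tree decomposition is:
Bags: B1 = {2, 3, 4, 5}  B2 = {1, 2, 4, 5}
Tree: B1–B2
Each bag holds 4 vertices, so the decomposition has width 3, which upper-bounds the treewidth. For the lower bound, the 4 vertices {1, 2, 4, 5} are pairwise adjacent, and any tree decomposition puts a clique entirely inside one bag — forcing width ≥ 3. The upper and lower bounds meet at 3, so that is the treewidth.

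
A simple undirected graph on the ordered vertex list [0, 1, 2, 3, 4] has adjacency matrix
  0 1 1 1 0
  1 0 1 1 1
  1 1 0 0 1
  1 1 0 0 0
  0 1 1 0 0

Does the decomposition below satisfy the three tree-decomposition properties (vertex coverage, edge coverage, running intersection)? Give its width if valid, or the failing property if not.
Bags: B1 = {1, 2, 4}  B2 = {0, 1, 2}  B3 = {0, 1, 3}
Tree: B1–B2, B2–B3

Yes; width 2.

Vertex coverage: the bags together contain {0, 1, 2, 3, 4}, the full vertex set. Edge coverage: each edge of G has both endpoints in at least one bag. Running intersection: for every vertex, the bags containing it form a connected subtree. All three properties hold, so this is a valid tree decomposition of width max|bag| − 1 = 2, and hence tw(G) ≤ 2.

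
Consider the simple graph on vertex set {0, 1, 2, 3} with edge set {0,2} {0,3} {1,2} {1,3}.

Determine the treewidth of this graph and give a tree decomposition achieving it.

Every bag has size at most 3, so the width is 3 − 1 = 2 and tw(G) ≤ 2. Since 2–0–3–1–2 is a cycle in G, G is not acyclic. Forests are exactly the graphs of treewidth ≤ 1, so tw(G) ≥ 2. Hence tw(G) = 2 exactly.

Treewidth 2.
One optimal decomposition is:
Bags: B1 = {0, 2, 3}  B2 = {1, 2, 3}
Tree: B1–B2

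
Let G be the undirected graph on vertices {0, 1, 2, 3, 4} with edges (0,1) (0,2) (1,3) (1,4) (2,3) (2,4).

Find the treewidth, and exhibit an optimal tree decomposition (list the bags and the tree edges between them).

The largest bag has 3 vertices, giving width 2; this decomposition certifies tw(G) ≤ 2. The edges 0–1–3–2–0 form a cycle, so G is not a tree and its treewidth is at least 2. Combining the bounds, tw(G) = 2.

Treewidth 2.
One such decomposition:
Bags: B1 = {0, 1, 2}  B2 = {1, 2, 3}  B3 = {1, 2, 4}
Tree: B1–B2, B2–B3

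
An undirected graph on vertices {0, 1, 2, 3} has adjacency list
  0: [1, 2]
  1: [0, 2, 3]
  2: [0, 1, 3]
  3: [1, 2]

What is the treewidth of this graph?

A width-2 tree decomposition is:
Bags: B1 = {0, 1, 2}  B2 = {1, 2, 3}
Tree: B1–B2
Every bag has size at most 3, so the width is 3 − 1 = 2 and tw(G) ≤ 2. For the lower bound, the 3 vertices {0, 1, 2} are pairwise adjacent, and any tree decomposition puts a clique entirely inside one bag — forcing width ≥ 2. Combining the bounds, tw(G) = 2.

2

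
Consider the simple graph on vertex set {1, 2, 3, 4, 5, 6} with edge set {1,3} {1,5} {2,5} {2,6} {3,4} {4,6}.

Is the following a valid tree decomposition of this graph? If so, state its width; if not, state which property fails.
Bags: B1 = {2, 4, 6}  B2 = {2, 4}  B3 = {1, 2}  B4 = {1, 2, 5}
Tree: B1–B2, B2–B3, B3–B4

No — vertex 3 appears in no bag.

A tree decomposition must satisfy three properties: every vertex lies in some bag; for every edge, both endpoints lie together in some bag; and for every vertex, the bags containing it form a connected subtree. Here vertex 3 appears in no bag, so the decomposition is invalid.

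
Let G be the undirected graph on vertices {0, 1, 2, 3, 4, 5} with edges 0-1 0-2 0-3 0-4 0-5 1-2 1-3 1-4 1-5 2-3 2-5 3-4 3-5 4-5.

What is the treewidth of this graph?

A width-4 tree decomposition is:
Bags: B1 = {0, 1, 3, 4, 5}  B2 = {0, 1, 2, 3, 5}
Tree: B1–B2
Every bag has size at most 5, so the width is 5 − 1 = 4 and tw(G) ≤ 4. On the other hand G contains the 5-clique {0, 1, 2, 3, 5}. A clique must lie in a single bag of any decomposition, so no decomposition can have width below 4. The upper and lower bounds meet at 4, so that is the treewidth.

4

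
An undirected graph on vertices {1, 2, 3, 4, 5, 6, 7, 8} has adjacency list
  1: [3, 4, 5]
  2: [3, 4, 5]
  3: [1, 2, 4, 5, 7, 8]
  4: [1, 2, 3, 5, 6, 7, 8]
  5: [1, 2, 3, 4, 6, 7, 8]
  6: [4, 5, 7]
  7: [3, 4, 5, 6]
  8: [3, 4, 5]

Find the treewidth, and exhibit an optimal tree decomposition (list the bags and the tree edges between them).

The largest bag has 4 vertices, giving width 3; this decomposition certifies tw(G) ≤ 3. For the lower bound, the 4 vertices {3, 4, 5, 8} are pairwise adjacent, and any tree decomposition puts a clique entirely inside one bag — forcing width ≥ 3. Combining the bounds, tw(G) = 3.

Treewidth 3.
One such decomposition:
Bags: B1 = {3, 4, 5, 7}  B2 = {2, 3, 4, 5}  B3 = {1, 3, 4, 5}  B4 = {4, 5, 6, 7}  B5 = {3, 4, 5, 8}
Tree: B1–B2, B1–B3, B1–B4, B2–B5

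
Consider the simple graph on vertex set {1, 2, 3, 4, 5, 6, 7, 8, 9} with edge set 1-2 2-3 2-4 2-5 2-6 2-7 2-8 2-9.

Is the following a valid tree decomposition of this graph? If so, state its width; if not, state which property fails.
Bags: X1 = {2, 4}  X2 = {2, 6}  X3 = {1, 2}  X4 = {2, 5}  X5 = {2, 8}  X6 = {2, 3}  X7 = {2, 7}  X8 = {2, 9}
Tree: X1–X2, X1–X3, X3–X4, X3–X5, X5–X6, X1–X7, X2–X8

Vertex coverage: the bags together contain {1, 2, 3, 4, 5, 6, 7, 8, 9}, the full vertex set. Edge coverage: each edge of G has both endpoints in at least one bag. Running intersection: for every vertex, the bags containing it form a connected subtree. All three properties hold, so this is a valid tree decomposition of width max|bag| − 1 = 1, and hence tw(G) ≤ 1.

Yes; width 1.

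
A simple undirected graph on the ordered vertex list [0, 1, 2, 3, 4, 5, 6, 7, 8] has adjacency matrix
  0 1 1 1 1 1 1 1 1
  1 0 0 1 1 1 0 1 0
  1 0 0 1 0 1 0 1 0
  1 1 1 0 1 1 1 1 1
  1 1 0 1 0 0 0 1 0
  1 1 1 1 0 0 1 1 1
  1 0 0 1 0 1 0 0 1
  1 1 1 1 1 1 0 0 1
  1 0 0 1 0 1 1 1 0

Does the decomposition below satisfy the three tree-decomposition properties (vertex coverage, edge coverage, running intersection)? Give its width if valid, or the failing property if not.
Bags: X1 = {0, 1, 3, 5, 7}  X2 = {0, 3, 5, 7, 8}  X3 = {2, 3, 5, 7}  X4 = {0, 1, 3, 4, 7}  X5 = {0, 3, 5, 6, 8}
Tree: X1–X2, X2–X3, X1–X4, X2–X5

A tree decomposition must satisfy three properties: every vertex lies in some bag; for every edge, both endpoints lie together in some bag; and for every vertex, the bags containing it form a connected subtree. Here edge (0,2) lies in no bag, so the decomposition is invalid.

No — edge (0,2) lies in no bag.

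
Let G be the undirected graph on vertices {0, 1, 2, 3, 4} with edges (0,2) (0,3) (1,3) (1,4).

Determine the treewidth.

A width-1 tree decomposition is:
Bags: B1 = {1, 4}  B2 = {1, 3}  B3 = {0, 3}  B4 = {0, 2}
Tree: B1–B2, B2–B3, B3–B4
The largest bag has 2 vertices, giving width 1; this decomposition certifies tw(G) ≤ 1. G has an edge, so its treewidth is at least 1. The upper and lower bounds meet at 1, so that is the treewidth.

1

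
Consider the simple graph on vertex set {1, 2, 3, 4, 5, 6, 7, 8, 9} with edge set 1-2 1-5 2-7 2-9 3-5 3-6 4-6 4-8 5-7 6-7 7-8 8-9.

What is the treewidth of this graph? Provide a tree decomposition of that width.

Each bag holds 4 vertices, so the decomposition has width 3, which upper-bounds the treewidth. For the lower bound: the 4 vertex sets {3,4,6}, {5}, {7}, {1,2,8,9} are disjoint, each induces a connected subgraph, and every pair is joined by at least one edge of G. Contracting each set to a single vertex therefore yields K_{4} as a minor, and since treewidth is minor-monotone, tw(G) ≥ tw(K_{4}) = 3. Combining the bounds, tw(G) = 3.

Treewidth 3.
One such decomposition:
Bags: B1 = {3, 4, 5, 6}  B2 = {4, 5, 6, 7}  B3 = {4, 5, 7, 8}  B4 = {1, 5, 7, 8}  B5 = {1, 2, 7, 8}  B6 = {1, 2, 8, 9}
Tree: B1–B2, B2–B3, B3–B4, B4–B5, B5–B6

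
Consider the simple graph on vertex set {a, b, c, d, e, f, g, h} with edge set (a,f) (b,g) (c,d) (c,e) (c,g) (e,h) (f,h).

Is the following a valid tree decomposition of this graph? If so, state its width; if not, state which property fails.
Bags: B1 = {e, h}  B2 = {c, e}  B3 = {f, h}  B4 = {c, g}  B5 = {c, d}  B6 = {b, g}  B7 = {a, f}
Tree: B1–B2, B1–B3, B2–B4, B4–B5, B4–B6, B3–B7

Yes; width 1.

Vertex coverage: the bags together contain {a, b, c, d, e, f, g, h}, the full vertex set. Edge coverage: each edge of G has both endpoints in at least one bag. Running intersection: for every vertex, the bags containing it form a connected subtree. All three properties hold, so this is a valid tree decomposition of width max|bag| − 1 = 1, and hence tw(G) ≤ 1.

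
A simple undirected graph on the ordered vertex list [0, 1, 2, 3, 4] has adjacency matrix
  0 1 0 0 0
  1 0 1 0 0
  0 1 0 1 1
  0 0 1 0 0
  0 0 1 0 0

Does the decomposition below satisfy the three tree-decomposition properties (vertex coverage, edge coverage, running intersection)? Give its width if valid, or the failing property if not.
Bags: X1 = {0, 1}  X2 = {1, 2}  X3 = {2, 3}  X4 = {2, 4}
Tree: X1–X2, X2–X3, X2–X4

Yes; width 1.

Checking the three conditions: (i) the bags cover all of {0, 1, 2, 3, 4}; (ii) for each edge, some bag contains both endpoints; (iii) the bags containing any fixed vertex form a subtree. All hold, so the decomposition is valid with width 2 − 1 = 1.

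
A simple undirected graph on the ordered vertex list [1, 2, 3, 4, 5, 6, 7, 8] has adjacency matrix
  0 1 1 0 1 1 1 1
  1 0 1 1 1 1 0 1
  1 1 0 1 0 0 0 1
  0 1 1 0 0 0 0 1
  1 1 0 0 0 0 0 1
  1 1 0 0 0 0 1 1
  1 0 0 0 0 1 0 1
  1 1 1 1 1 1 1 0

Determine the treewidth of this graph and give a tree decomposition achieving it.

Every bag has size at most 4, so the width is 4 − 1 = 3 and tw(G) ≤ 3. On the other hand G contains the 4-clique {1, 2, 3, 8}. A clique must lie in a single bag of any decomposition, so no decomposition can have width below 3. The upper and lower bounds meet at 3, so that is the treewidth.

Treewidth 3.
Bags: B1 = {1, 2, 6, 8}  B2 = {1, 6, 7, 8}  B3 = {1, 2, 3, 8}  B4 = {2, 3, 4, 8}  B5 = {1, 2, 5, 8}
Tree: B1–B2, B1–B3, B3–B4, B3–B5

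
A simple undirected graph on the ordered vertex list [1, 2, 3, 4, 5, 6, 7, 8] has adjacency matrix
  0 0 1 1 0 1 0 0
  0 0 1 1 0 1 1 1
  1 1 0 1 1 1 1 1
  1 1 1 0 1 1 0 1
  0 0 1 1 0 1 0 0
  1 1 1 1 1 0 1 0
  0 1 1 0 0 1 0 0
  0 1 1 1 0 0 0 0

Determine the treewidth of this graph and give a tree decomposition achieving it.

The largest bag has 4 vertices, giving width 3; this decomposition certifies tw(G) ≤ 3. On the other hand G contains the 4-clique {2, 3, 4, 8}. A clique must lie in a single bag of any decomposition, so no decomposition can have width below 3. The upper and lower bounds meet at 3, so that is the treewidth.

Treewidth 3.
One optimal decomposition is:
Bags: B1 = {3, 4, 5, 6}  B2 = {2, 3, 4, 6}  B3 = {2, 3, 6, 7}  B4 = {1, 3, 4, 6}  B5 = {2, 3, 4, 8}
Tree: B1–B2, B2–B3, B1–B4, B2–B5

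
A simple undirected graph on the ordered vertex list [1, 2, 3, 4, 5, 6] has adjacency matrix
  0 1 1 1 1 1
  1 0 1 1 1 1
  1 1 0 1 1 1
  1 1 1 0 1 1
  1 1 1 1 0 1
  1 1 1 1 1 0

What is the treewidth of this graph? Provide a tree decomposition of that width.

Treewidth 5.
One such decomposition:
Bags: B1 = {1, 2, 3, 4, 5, 6}
Tree: (single bag)

With just one bag of size 6, the width is 6 − 1 = 5, so tw(G) ≤ 5. For the lower bound, the 6 vertices {1, 2, 3, 4, 5, 6} are pairwise adjacent, and any tree decomposition puts a clique entirely inside one bag — forcing width ≥ 5. The upper and lower bounds meet at 5, so that is the treewidth.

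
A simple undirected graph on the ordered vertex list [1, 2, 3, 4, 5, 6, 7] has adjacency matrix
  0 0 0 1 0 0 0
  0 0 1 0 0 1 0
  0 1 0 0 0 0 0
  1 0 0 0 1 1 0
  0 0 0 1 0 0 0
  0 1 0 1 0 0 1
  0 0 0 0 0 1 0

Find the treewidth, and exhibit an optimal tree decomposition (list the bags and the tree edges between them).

Every bag has size at most 2, so the width is 2 − 1 = 1 and tw(G) ≤ 1. Any graph with an edge has treewidth ≥ 1, and G has the edge 6–2. Hence tw(G) = 1 exactly.

Treewidth 1.
One such decomposition:
Bags: B1 = {2, 6}  B2 = {2, 3}  B3 = {4, 6}  B4 = {4, 5}  B5 = {1, 4}  B6 = {6, 7}
Tree: B1–B2, B1–B3, B3–B4, B4–B5, B1–B6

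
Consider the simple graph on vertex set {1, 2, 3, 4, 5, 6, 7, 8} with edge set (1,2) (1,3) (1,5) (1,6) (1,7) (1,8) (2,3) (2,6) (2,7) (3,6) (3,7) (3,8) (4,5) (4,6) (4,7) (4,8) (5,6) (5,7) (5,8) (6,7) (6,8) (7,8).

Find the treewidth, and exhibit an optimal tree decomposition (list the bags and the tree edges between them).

Treewidth 4.
One such decomposition:
Bags: B1 = {1, 2, 3, 6, 7}  B2 = {1, 3, 6, 7, 8}  B3 = {1, 5, 6, 7, 8}  B4 = {4, 5, 6, 7, 8}
Tree: B1–B2, B2–B3, B3–B4

The largest bag has 5 vertices, giving width 4; this decomposition certifies tw(G) ≤ 4. For the lower bound, the 5 vertices {1, 3, 6, 7, 8} are pairwise adjacent, and any tree decomposition puts a clique entirely inside one bag — forcing width ≥ 4. Combining the bounds, tw(G) = 4.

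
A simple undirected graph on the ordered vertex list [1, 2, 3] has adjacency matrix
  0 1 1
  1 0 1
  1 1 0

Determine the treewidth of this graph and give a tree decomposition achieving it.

Treewidth 2.
Bags: B1 = {1, 2, 3}
Tree: (single bag)

With just one bag of size 3, the width is 3 − 1 = 2, so tw(G) ≤ 2. Conversely, {1, 2, 3} is a clique of size 3, and the vertices of any clique must share a bag in every tree decomposition; so some bag has ≥ 3 vertices and tw(G) ≥ 2. Combining the bounds, tw(G) = 2.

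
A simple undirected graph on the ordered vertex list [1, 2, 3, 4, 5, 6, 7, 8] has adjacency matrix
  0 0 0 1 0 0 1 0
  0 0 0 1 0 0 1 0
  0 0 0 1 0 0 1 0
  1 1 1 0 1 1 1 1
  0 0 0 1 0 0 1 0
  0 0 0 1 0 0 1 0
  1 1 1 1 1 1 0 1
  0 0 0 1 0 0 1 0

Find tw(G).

A width-2 tree decomposition is:
Bags: B1 = {4, 5, 7}  B2 = {2, 4, 7}  B3 = {3, 4, 7}  B4 = {4, 6, 7}  B5 = {1, 4, 7}  B6 = {4, 7, 8}
Tree: B1–B2, B2–B3, B2–B4, B3–B5, B4–B6
Each bag holds 3 vertices, so the decomposition has width 2, which upper-bounds the treewidth. Conversely, {1, 4, 7} is a clique of size 3, and the vertices of any clique must share a bag in every tree decomposition; so some bag has ≥ 3 vertices and tw(G) ≥ 2. Therefore the treewidth is 2.

2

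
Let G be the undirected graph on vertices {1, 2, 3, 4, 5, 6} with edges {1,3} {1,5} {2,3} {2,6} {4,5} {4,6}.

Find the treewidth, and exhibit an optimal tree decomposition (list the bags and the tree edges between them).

Each bag holds 3 vertices, so the decomposition has width 2, which upper-bounds the treewidth. The edges 1–3–2–6–4–5–1 form a cycle, so G is not a tree and its treewidth is at least 2. The upper and lower bounds meet at 2, so that is the treewidth.

Treewidth 2.
Bags: B1 = {1, 2, 3}  B2 = {1, 2, 6}  B3 = {1, 4, 6}  B4 = {1, 4, 5}
Tree: B1–B2, B2–B3, B3–B4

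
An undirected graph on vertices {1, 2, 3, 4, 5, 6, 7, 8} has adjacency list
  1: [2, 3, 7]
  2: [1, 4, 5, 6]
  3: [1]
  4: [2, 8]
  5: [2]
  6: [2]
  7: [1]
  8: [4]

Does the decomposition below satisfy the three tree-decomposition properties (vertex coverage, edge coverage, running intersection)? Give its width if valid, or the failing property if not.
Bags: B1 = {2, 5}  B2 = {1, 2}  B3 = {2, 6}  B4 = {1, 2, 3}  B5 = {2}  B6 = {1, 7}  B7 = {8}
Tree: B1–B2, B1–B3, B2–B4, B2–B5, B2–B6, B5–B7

A tree decomposition must satisfy three properties: every vertex lies in some bag; for every edge, both endpoints lie together in some bag; and for every vertex, the bags containing it form a connected subtree. Here vertex 4 appears in no bag, so the decomposition is invalid.

No — vertex 4 appears in no bag.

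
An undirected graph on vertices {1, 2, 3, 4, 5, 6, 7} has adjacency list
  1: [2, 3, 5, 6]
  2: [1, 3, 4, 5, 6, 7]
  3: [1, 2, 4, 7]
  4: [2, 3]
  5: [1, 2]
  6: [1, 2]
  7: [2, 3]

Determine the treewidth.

2

A width-2 tree decomposition is:
Bags: B1 = {1, 2, 3}  B2 = {2, 3, 4}  B3 = {1, 2, 6}  B4 = {2, 3, 7}  B5 = {1, 2, 5}
Tree: B1–B2, B1–B3, B2–B4, B1–B5
Every bag has size at most 3, so the width is 3 − 1 = 2 and tw(G) ≤ 2. For the lower bound, the 3 vertices {1, 2, 3} are pairwise adjacent, and any tree decomposition puts a clique entirely inside one bag — forcing width ≥ 2. Hence tw(G) = 2 exactly.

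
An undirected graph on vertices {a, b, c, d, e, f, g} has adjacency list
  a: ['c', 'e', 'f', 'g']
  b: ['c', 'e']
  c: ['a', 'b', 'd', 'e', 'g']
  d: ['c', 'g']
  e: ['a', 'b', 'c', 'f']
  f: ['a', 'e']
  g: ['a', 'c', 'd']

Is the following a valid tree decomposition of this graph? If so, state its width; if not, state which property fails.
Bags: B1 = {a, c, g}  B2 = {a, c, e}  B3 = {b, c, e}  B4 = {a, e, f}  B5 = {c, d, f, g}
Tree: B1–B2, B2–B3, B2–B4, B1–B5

No — bags containing vertex f are not connected in the tree.

A tree decomposition must satisfy three properties: every vertex lies in some bag; for every edge, both endpoints lie together in some bag; and for every vertex, the bags containing it form a connected subtree. Here bags containing vertex f are not connected in the tree, so the decomposition is invalid.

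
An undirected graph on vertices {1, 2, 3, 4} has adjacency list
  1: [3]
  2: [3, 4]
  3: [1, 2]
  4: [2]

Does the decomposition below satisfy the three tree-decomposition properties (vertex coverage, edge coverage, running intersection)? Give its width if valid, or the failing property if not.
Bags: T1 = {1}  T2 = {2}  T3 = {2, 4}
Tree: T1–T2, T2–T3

A tree decomposition must satisfy three properties: every vertex lies in some bag; for every edge, both endpoints lie together in some bag; and for every vertex, the bags containing it form a connected subtree. Here vertex 3 appears in no bag, so the decomposition is invalid.

No — vertex 3 appears in no bag.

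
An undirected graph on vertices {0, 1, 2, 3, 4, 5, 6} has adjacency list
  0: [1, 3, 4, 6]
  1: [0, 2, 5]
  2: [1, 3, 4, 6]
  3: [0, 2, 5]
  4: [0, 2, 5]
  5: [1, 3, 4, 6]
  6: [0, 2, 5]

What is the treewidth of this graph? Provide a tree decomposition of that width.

Treewidth 3.
One optimal decomposition is:
Bags: B1 = {0, 2, 5, 6}  B2 = {0, 2, 3, 5}  B3 = {0, 2, 4, 5}  B4 = {0, 1, 2, 5}
Tree: B1–B2, B2–B3, B3–B4

Each bag holds 4 vertices, so the decomposition has width 3, which upper-bounds the treewidth. For the lower bound: the 4 vertex sets {5,6}, {2,3}, {0}, {4} are disjoint, each induces a connected subgraph, and every pair is joined by at least one edge of G. Contracting each set to a single vertex therefore yields K_{4} as a minor, and since treewidth is minor-monotone, tw(G) ≥ tw(K_{4}) = 3. The upper and lower bounds meet at 3, so that is the treewidth.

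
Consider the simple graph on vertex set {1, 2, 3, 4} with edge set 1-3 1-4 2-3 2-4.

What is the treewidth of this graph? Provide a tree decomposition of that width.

Treewidth 2.
One such decomposition:
Bags: B1 = {1, 2, 4}  B2 = {1, 2, 3}
Tree: B1–B2

Each bag holds 3 vertices, so the decomposition has width 2, which upper-bounds the treewidth. Since 1–4–2–3–1 is a cycle in G, G is not acyclic. Forests are exactly the graphs of treewidth ≤ 1, so tw(G) ≥ 2. The upper and lower bounds meet at 2, so that is the treewidth.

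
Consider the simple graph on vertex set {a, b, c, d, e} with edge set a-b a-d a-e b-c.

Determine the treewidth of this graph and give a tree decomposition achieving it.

Each bag holds 2 vertices, so the decomposition has width 1, which upper-bounds the treewidth. G has an edge, so its treewidth is at least 1. The upper and lower bounds meet at 1, so that is the treewidth.

Treewidth 1.
Bags: B1 = {b, c}  B2 = {a, b}  B3 = {a, d}  B4 = {a, e}
Tree: B1–B2, B2–B3, B2–B4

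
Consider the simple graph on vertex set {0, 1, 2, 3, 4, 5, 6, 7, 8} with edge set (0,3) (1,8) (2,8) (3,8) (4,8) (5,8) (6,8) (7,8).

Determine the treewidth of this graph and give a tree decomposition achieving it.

The largest bag has 2 vertices, giving width 1; this decomposition certifies tw(G) ≤ 1. Any graph with an edge has treewidth ≥ 1, and G has the edge 8–2. The upper and lower bounds meet at 1, so that is the treewidth.

Treewidth 1.
One optimal decomposition is:
Bags: B1 = {2, 8}  B2 = {3, 8}  B3 = {4, 8}  B4 = {0, 3}  B5 = {6, 8}  B6 = {1, 8}  B7 = {5, 8}  B8 = {7, 8}
Tree: B1–B2, B2–B3, B2–B4, B1–B5, B1–B6, B3–B7, B5–B8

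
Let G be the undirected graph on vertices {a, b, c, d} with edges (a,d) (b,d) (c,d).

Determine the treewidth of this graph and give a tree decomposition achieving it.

The largest bag has 2 vertices, giving width 1; this decomposition certifies tw(G) ≤ 1. Since G has at least one edge (e.g. c–d), it is not an edgeless graph, so tw(G) ≥ 1. The upper and lower bounds meet at 1, so that is the treewidth.

Treewidth 1.
One optimal decomposition is:
Bags: B1 = {c, d}  B2 = {b, d}  B3 = {a, d}
Tree: B1–B2, B1–B3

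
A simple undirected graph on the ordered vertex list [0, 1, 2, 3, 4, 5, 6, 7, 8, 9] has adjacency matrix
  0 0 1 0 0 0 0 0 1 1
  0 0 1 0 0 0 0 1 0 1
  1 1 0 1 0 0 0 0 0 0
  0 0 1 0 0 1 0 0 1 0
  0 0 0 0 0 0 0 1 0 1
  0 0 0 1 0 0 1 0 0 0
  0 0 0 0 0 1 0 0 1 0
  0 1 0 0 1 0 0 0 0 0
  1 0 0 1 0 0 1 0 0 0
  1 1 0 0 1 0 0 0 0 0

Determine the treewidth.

2

A width-2 tree decomposition is:
Bags: B1 = {5, 6, 8}  B2 = {3, 5, 8}  B3 = {0, 3, 8}  B4 = {0, 2, 3}  B5 = {0, 2, 9}  B6 = {1, 2, 9}  B7 = {1, 4, 9}  B8 = {1, 4, 7}
Tree: B1–B2, B2–B3, B3–B4, B4–B5, B5–B6, B6–B7, B7–B8
The largest bag has 3 vertices, giving width 2; this decomposition certifies tw(G) ≤ 2. Since 6–5–3–8–6 is a cycle in G, G is not acyclic. Forests are exactly the graphs of treewidth ≤ 1, so tw(G) ≥ 2. Therefore the treewidth is 2.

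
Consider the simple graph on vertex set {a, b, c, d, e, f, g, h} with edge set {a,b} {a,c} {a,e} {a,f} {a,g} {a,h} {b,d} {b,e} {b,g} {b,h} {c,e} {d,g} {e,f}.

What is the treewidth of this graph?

A width-2 tree decomposition is:
Bags: B1 = {a, b, h}  B2 = {a, b, e}  B3 = {a, b, g}  B4 = {b, d, g}  B5 = {a, e, f}  B6 = {a, c, e}
Tree: B1–B2, B1–B3, B3–B4, B2–B5, B5–B6
Each bag holds 3 vertices, so the decomposition has width 2, which upper-bounds the treewidth. For the lower bound, the 3 vertices {b, d, g} are pairwise adjacent, and any tree decomposition puts a clique entirely inside one bag — forcing width ≥ 2. Combining the bounds, tw(G) = 2.

2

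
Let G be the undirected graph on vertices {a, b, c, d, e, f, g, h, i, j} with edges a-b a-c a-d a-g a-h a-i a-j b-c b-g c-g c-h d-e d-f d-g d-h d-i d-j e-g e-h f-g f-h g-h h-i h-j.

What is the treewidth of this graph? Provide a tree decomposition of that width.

Treewidth 3.
One such decomposition:
Bags: B1 = {a, d, g, h}  B2 = {d, e, g, h}  B3 = {a, d, h, i}  B4 = {a, c, g, h}  B5 = {a, d, h, j}  B6 = {d, f, g, h}  B7 = {a, b, c, g}
Tree: B1–B2, B1–B3, B1–B4, B1–B5, B2–B6, B4–B7

Every bag has size at most 4, so the width is 4 − 1 = 3 and tw(G) ≤ 3. Conversely, {d, e, g, h} is a clique of size 4, and the vertices of any clique must share a bag in every tree decomposition; so some bag has ≥ 4 vertices and tw(G) ≥ 3. Hence tw(G) = 3 exactly.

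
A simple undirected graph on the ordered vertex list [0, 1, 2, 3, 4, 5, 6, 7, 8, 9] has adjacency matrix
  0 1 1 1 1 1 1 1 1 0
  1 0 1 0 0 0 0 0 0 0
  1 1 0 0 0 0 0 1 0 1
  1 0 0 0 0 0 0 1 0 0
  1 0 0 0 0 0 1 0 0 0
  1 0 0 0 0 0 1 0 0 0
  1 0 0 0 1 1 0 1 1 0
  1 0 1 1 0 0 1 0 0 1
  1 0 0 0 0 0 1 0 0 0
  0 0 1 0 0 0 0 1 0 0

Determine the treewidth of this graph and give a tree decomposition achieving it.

Every bag has size at most 3, so the width is 3 − 1 = 2 and tw(G) ≤ 2. On the other hand G contains the 3-clique {0, 1, 2}. A clique must lie in a single bag of any decomposition, so no decomposition can have width below 2. Therefore the treewidth is 2.

Treewidth 2.
One such decomposition:
Bags: B1 = {0, 6, 7}  B2 = {0, 2, 7}  B3 = {0, 3, 7}  B4 = {0, 5, 6}  B5 = {2, 7, 9}  B6 = {0, 4, 6}  B7 = {0, 6, 8}  B8 = {0, 1, 2}
Tree: B1–B2, B1–B3, B1–B4, B2–B5, B4–B6, B1–B7, B2–B8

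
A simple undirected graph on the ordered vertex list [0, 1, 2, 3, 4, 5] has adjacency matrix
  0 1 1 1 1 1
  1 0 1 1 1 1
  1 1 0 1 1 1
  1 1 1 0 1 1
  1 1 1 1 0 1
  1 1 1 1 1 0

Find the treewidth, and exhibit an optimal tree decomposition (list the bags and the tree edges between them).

A single bag containing all 6 vertices is trivially a valid decomposition of width 5. Conversely, {0, 1, 2, 3, 4, 5} is a clique of size 6, and the vertices of any clique must share a bag in every tree decomposition; so some bag has ≥ 6 vertices and tw(G) ≥ 5. Therefore the treewidth is 5.

Treewidth 5.
One such decomposition:
Bags: B1 = {0, 1, 2, 3, 4, 5}
Tree: (single bag)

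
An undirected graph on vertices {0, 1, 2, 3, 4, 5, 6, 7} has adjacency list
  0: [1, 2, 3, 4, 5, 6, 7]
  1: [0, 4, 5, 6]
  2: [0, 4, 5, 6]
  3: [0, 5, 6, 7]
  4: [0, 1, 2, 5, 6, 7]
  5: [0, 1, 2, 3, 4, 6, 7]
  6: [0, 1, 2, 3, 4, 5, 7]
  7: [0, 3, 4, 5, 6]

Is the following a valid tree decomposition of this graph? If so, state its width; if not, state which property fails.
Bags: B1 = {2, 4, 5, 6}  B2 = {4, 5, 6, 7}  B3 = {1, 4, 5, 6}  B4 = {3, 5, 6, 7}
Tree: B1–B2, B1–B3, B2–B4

A tree decomposition must satisfy three properties: every vertex lies in some bag; for every edge, both endpoints lie together in some bag; and for every vertex, the bags containing it form a connected subtree. Here vertex 0 appears in no bag, so the decomposition is invalid.

No — vertex 0 appears in no bag.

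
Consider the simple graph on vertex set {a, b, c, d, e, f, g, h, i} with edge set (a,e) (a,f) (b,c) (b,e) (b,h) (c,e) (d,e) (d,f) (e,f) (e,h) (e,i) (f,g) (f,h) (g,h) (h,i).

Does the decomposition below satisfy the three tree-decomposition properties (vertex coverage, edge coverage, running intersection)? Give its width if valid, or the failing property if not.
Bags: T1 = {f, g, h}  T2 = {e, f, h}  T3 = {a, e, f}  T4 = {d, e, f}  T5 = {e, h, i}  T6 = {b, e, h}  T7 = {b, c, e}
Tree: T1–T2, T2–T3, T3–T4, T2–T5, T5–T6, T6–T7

Vertex coverage: the bags together contain {a, b, c, d, e, f, g, h, i}, the full vertex set. Edge coverage: each edge of G has both endpoints in at least one bag. Running intersection: for every vertex, the bags containing it form a connected subtree. All three properties hold, so this is a valid tree decomposition of width max|bag| − 1 = 2, and hence tw(G) ≤ 2.

Yes; width 2.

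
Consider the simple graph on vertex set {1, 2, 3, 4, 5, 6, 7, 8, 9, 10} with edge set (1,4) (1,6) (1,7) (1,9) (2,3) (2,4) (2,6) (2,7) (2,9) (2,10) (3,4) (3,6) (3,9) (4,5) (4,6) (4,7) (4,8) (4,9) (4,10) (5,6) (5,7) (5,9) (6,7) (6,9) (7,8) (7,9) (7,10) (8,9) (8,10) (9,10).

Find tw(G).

4

A width-4 tree decomposition is:
Bags: B1 = {2, 4, 7, 9, 10}  B2 = {2, 4, 6, 7, 9}  B3 = {2, 3, 4, 6, 9}  B4 = {1, 4, 6, 7, 9}  B5 = {4, 7, 8, 9, 10}  B6 = {4, 5, 6, 7, 9}
Tree: B1–B2, B2–B3, B2–B4, B1–B5, B4–B6
The largest bag has 5 vertices, giving width 4; this decomposition certifies tw(G) ≤ 4. On the other hand G contains the 5-clique {2, 3, 4, 6, 9}. A clique must lie in a single bag of any decomposition, so no decomposition can have width below 4. The upper and lower bounds meet at 4, so that is the treewidth.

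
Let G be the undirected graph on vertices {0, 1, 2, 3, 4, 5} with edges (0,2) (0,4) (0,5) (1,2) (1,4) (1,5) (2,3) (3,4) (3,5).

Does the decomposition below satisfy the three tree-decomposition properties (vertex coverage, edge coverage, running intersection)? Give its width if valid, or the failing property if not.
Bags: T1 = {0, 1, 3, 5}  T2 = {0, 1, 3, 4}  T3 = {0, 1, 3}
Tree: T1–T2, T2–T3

A tree decomposition must satisfy three properties: every vertex lies in some bag; for every edge, both endpoints lie together in some bag; and for every vertex, the bags containing it form a connected subtree. Here vertex 2 appears in no bag, so the decomposition is invalid.

No — vertex 2 appears in no bag.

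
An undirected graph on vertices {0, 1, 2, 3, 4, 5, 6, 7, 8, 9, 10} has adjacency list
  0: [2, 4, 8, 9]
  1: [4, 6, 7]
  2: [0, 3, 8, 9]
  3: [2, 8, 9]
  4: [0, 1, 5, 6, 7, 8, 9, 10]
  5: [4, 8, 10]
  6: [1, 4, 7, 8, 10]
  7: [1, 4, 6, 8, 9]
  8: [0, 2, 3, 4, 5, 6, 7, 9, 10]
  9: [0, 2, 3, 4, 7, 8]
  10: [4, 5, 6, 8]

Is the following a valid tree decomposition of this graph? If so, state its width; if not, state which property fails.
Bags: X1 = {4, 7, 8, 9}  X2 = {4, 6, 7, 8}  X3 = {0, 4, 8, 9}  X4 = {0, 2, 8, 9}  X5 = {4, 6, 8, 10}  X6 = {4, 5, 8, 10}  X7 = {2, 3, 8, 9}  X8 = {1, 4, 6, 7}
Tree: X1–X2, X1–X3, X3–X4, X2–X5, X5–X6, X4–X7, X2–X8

Yes; width 3.

Vertex coverage: the bags together contain {0, 1, 2, 3, 4, 5, 6, 7, 8, 9, 10}, the full vertex set. Edge coverage: each edge of G has both endpoints in at least one bag. Running intersection: for every vertex, the bags containing it form a connected subtree. All three properties hold, so this is a valid tree decomposition of width max|bag| − 1 = 3, and hence tw(G) ≤ 3.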